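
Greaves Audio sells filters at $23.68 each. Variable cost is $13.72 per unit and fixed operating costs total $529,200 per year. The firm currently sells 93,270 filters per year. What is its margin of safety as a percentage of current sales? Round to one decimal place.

Unit CM = price − variable cost = $23.68 − $13.72 = $9.96. Break-even units = $529,200 ÷ $9.96 = 53,132.53; break-even revenue = 53,132.53 × $23.68 = $1,258,178.31.
Current sales = 93,270 × $23.68 = $2,208,633.60.
Margin of safety = ($2,208,633.60 − $1,258,178.31) ÷ $2,208,633.60 = 43.0%.

43.0%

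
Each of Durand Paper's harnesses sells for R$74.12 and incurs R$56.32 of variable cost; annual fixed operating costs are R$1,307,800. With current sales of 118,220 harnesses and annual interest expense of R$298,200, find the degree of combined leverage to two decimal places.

Total contribution margin = 118,220 × R$17.80 = R$2,104,316.00.
Subtracting fixed costs: EBIT = R$2,104,316.00 − R$1,307,800 = R$796,516.00. Interest = R$298,200.00.
DOL = R$2,104,316.00 ÷ R$796,516.00 = 2.6419; DFL = R$796,516.00 ÷ R$498,316.00 = 1.5984.
DCL = DOL × DFL = 2.6419 × 1.5984 = 4.2228.

4.22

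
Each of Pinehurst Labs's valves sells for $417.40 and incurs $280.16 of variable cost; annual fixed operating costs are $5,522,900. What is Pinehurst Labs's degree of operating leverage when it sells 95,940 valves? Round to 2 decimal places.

Contribution at this volume is 95,940 × $137.24 = $13,166,805.60.
EBIT = $13,166,805.60 − $5,522,900 = $7,643,905.60.
Degree of operating leverage = $13,166,805.60 / $7,643,905.60 = 1.7225.

1.72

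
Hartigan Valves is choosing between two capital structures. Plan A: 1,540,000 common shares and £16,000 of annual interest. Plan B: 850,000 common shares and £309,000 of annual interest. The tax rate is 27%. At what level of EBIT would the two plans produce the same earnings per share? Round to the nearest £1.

£669,942

At indifference, (EBIT − 16,000)(1 − t)/1,540,000 = (EBIT − 309,000)(1 − t)/850,000.
The (1 − t) factor cancels: (EBIT − 16,000) × 850,000 = (EBIT − 309,000) × 1,540,000.
Solving, EBIT = (309,000·1,540,000 − 16,000·850,000) / (1,540,000 − 850,000) = 462,260,000,000 / 690,000 = 669,942.03.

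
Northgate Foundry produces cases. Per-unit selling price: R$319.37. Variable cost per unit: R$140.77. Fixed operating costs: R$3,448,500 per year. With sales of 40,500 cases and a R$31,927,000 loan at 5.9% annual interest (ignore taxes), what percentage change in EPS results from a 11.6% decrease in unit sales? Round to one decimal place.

-44.1%

Contribution at this volume is 40,500 × R$178.60 = R$7,233,300.00.
EBIT = R$7,233,300.00 − R$3,448,500 = R$3,784,800.00.
After interest of R$1,883,693.00, pre-tax earnings = R$1,901,107.00.
DCL = total CM / (EBIT − I) = R$7,233,300.00 / R$1,901,107.00 = 3.8048.
%ΔEPS = DCL × %ΔSales = 3.8048 × -11.6% = -44.1%.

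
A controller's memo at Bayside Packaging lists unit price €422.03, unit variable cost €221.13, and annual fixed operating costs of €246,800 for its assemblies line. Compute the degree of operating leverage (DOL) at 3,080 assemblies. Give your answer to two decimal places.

Total contribution margin = 3,080 × €200.90 = €618,772.00.
Operating income = contribution − fixed costs = €618,772.00 − €246,800 = €371,972.00.
DOL = contribution ÷ EBIT = €618,772.00 ÷ €371,972.00 = 1.6635.

1.66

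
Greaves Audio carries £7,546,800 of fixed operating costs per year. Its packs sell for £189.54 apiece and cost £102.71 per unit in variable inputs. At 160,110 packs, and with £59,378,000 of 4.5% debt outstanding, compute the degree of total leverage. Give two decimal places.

3.77

Contribution at this volume is 160,110 × £86.83 = £13,902,351.30.
Operating income = contribution − fixed costs = £13,902,351.30 − £7,546,800 = £6,355,551.30. Interest = £2,672,010.00.
DOL = £13,902,351.30 ÷ £6,355,551.30 = 2.1874; DFL = £6,355,551.30 ÷ £3,683,541.30 = 1.7254.
DCL = DOL × DFL = 2.1874 × 1.7254 = 3.7741.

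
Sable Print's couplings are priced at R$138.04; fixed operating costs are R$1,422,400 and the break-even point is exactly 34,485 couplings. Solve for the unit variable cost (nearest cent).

R$96.79

At break-even, FC = Q × (P − VC), so P − VC = R$1,422,400 ÷ 34,485 = R$41.2469.
Variable cost per unit = R$138.04 − R$41.2469 = R$96.79.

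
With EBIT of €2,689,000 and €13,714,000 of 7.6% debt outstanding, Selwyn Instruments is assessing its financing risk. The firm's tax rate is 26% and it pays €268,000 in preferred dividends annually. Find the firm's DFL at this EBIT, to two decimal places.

Interest = €1,042,264.00.
Pre-tax preferred-dividend burden = €268,000 ÷ (1 − 0.26) = €362,162.16.
DFL = EBIT ÷ [EBIT − I − D_p/(1−t)] = €2,689,000 ÷ [€2,689,000 − €1,042,264.00 − €362,162.16] = €2,689,000 ÷ €1,284,573.84 = 2.0933.

2.09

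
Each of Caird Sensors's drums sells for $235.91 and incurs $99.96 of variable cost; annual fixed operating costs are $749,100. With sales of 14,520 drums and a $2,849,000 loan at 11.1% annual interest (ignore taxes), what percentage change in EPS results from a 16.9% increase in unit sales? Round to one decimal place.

Total contribution margin = 14,520 × $135.95 = $1,973,994.00.
EBIT = $1,973,994.00 − $749,100 = $1,224,894.00.
After interest of $316,239.00, pre-tax earnings = $908,655.00.
Degree of combined leverage = contribution ÷ (EBIT − I) = $1,973,994.00 ÷ $908,655.00 = 2.1724.
EPS therefore changes by 2.1724 × (+16.9%) = +36.7%.

+36.7%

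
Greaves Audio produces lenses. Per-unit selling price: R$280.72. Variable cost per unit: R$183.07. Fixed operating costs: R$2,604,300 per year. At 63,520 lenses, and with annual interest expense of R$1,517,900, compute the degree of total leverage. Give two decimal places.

2.98

Total contribution margin = 63,520 × R$97.65 = R$6,202,728.00.
Subtracting fixed costs: EBIT = R$6,202,728.00 − R$2,604,300 = R$3,598,428.00. Interest = R$1,517,900.00, so EBIT − I = R$2,080,528.00.
Degree of total leverage = total CM / (EBIT − interest) = R$6,202,728.00 / R$2,080,528.00 = 2.9813.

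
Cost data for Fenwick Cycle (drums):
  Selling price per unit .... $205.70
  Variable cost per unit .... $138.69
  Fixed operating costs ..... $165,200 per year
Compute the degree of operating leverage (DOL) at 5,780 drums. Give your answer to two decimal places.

1.74

Total contribution margin = 5,780 × $67.01 = $387,317.80.
EBIT = $387,317.80 − $165,200 = $222,117.80.
So DOL = total CM / EBIT = $387,317.80 / $222,117.80 = 1.7437.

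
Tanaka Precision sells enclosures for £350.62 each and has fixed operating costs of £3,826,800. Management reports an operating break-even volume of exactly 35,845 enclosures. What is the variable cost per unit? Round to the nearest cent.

Contribution per unit must be FC / Q = £3,826,800 / 35,845 = £106.7597.
Variable cost per unit = £350.62 − £106.7597 = £243.86.

£243.86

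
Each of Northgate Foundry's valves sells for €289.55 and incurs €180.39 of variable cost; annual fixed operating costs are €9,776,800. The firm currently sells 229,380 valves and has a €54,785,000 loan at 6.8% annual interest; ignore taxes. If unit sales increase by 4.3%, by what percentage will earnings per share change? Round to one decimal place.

At 229,380 units, contribution = 229,380 × €109.16 = €25,039,120.80.
EBIT = €25,039,120.80 − €9,776,800 = €15,262,320.80.
Interest = €3,725,380.00, so EBIT − I = €11,536,940.80.
DCL = total CM / (EBIT − I) = €25,039,120.80 / €11,536,940.80 = 2.1703.
%ΔEPS = DCL × %ΔSales = 2.1703 × +4.3% = +9.3%.

+9.3%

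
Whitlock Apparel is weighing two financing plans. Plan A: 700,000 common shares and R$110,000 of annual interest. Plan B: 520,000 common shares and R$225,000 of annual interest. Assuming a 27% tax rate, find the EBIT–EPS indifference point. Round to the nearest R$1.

R$557,222

Set EPS_A = EPS_B: (EBIT − R$110,000)(1 − 0.27) ÷ 700,000 = (EBIT − R$225,000)(1 − 0.27) ÷ 520,000.
Cancelling (1 − t) and cross-multiplying: 520,000·(EBIT − 110,000) = 700,000·(EBIT − 225,000).
EBIT × (700,000 − 520,000) = 225,000 × 700,000 − 110,000 × 520,000 = 100,300,000,000, so EBIT = 100,300,000,000 ÷ 180,000 = 557,222.22.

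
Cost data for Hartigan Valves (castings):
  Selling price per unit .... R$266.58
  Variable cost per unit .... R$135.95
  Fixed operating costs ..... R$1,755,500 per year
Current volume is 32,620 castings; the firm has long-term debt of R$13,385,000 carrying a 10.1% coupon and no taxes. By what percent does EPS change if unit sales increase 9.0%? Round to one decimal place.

At 32,620 units, contribution = 32,620 × R$130.63 = R$4,261,150.60.
Operating income = contribution − fixed costs = R$4,261,150.60 − R$1,755,500 = R$2,505,650.60.
Interest = R$1,351,885.00, so EBIT − I = R$1,153,765.60.
Degree of combined leverage = contribution ÷ (EBIT − I) = R$4,261,150.60 ÷ R$1,153,765.60 = 3.6933.
EPS therefore changes by 3.6933 × (+9.0%) = +33.2%.

+33.2%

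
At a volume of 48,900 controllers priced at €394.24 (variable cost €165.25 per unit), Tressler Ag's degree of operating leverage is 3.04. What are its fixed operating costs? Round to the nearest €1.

Contribution at this volume is 48,900 × €228.99 = €11,197,611.00.
Since DOL = CM ÷ EBIT, EBIT = €11,197,611.00 ÷ 3.04 = €3,683,424.67.
And FC = contribution − EBIT = €11,197,611.00 − €3,683,424.67 = €7,514,186.

€7,514,186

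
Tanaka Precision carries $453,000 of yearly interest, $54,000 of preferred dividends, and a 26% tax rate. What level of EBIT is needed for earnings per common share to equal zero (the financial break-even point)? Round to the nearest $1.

$525,973

Grossing the preferred dividend up to pre-tax terms: $54,000 / (1 − 0.26) = $72,972.97.
Financial break-even EBIT = interest + D_p ÷ (1 − t) = $453,000 + $72,972.97 = $525,972.97.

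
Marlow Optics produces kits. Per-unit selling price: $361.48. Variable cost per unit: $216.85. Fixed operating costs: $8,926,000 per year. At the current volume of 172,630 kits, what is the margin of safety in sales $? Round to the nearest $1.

$40,093,155

Each unit contributes $361.48 − $216.85 = $144.63. Break-even units = $8,926,000 ÷ $144.63 = 61,716.10; break-even revenue = 61,716.10 × $361.48 = $22,309,136.97.
Actual sales revenue = 172,630 × $361.48 = $62,402,292.40.
Margin of safety = $62,402,292.40 − $22,309,136.97 = $40,093,155.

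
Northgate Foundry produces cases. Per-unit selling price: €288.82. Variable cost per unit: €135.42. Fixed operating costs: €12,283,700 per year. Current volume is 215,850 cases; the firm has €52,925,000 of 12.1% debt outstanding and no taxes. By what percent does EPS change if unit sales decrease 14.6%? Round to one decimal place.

-33.5%

At 215,850 units, contribution = 215,850 × €153.40 = €33,111,390.00.
EBIT = €33,111,390.00 − €12,283,700 = €20,827,690.00.
Interest = €6,403,925.00, so EBIT − I = €14,423,765.00.
Degree of combined leverage = contribution ÷ (EBIT − I) = €33,111,390.00 ÷ €14,423,765.00 = 2.2956.
%ΔEPS = DCL × %ΔSales = 2.2956 × -14.6% = -33.5%.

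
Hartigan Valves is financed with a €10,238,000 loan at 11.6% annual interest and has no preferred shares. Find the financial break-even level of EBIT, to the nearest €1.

Annual interest = 11.6% × €10,238,000 = €1,187,608.00.
Without preferred stock the financial break-even is simply EBIT = interest = €1,187,608.00.

€1,187,608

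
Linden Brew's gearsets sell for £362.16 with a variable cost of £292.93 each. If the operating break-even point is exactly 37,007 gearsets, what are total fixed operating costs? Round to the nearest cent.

Contribution margin per unit = £362.16 − £292.93 = £69.23.
Since BE = FC / CM, FC = 37,007 × £69.23 = £2,561,994.61.

£2,561,994.61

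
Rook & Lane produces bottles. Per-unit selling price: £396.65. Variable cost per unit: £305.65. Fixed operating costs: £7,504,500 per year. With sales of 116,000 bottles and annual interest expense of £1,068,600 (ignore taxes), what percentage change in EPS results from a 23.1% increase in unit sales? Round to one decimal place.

Contribution at this volume is 116,000 × £91.00 = £10,556,000.00.
EBIT = £10,556,000.00 − £7,504,500 = £3,051,500.00.
Interest = £1,068,600.00, so EBIT − I = £1,982,900.00.
DCL = total CM / (EBIT − I) = £10,556,000.00 / £1,982,900.00 = 5.3235.
%ΔEPS = DCL × %ΔSales = 5.3235 × +23.1% = +123.0%.

+123.0%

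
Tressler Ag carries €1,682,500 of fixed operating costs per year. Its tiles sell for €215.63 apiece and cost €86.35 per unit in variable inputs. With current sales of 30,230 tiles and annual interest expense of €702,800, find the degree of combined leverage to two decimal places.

Contribution at this volume is 30,230 × €129.28 = €3,908,134.40.
Subtracting fixed costs: EBIT = €3,908,134.40 − €1,682,500 = €2,225,634.40. Interest = €702,800.00, so EBIT − I = €1,522,834.40.
DCL = contribution ÷ (EBIT − I) = €3,908,134.40 ÷ €1,522,834.40 = 2.5664.

2.57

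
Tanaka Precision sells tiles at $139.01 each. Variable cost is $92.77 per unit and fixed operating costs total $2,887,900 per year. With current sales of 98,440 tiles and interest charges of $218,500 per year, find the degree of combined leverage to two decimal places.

3.15

Contribution at this volume is 98,440 × $46.24 = $4,551,865.60.
EBIT = $4,551,865.60 − $2,887,900 = $1,663,965.60. Interest = $218,500.00, so EBIT − I = $1,445,465.60.
Degree of total leverage = total CM / (EBIT − interest) = $4,551,865.60 / $1,445,465.60 = 3.1491.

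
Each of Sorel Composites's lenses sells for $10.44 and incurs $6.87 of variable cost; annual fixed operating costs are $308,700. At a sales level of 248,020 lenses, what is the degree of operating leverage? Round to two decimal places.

1.54

Contribution at this volume is 248,020 × $3.57 = $885,431.40.
Subtracting fixed costs: EBIT = $885,431.40 − $308,700 = $576,731.40.
Degree of operating leverage = $885,431.40 / $576,731.40 = 1.5353.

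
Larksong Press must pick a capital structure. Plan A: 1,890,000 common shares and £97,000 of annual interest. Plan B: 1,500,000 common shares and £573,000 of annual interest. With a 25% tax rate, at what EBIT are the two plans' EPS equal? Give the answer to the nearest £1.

£2,403,769

Set EPS_A = EPS_B: (EBIT − £97,000)(1 − 0.25) ÷ 1,890,000 = (EBIT − £573,000)(1 − 0.25) ÷ 1,500,000.
Cancelling (1 − t) and cross-multiplying: 1,500,000·(EBIT − 97,000) = 1,890,000·(EBIT − 573,000).
EBIT × (1,890,000 − 1,500,000) = 573,000 × 1,890,000 − 97,000 × 1,500,000 = 937,470,000,000, so EBIT = 937,470,000,000 ÷ 390,000 = 2,403,769.23.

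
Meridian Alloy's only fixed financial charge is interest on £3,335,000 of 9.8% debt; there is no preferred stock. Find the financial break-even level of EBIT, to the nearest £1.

Annual interest = 9.8% × £3,335,000 = £326,830.00.
Without preferred stock the financial break-even is simply EBIT = interest = £326,830.00.

£326,830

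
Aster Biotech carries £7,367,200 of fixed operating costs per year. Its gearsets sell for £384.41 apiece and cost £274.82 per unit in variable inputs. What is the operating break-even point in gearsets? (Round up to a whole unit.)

67,226 gearsets

Each unit contributes £384.41 − £274.82 = £109.59.
Break-even Q = £7,367,200 / £109.59 = 67,225.11 → 67,226 gearsets.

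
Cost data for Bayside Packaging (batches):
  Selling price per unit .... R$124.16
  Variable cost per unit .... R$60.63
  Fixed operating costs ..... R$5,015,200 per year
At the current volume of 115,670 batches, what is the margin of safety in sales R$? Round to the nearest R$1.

R$4,560,120

Contribution margin per unit = R$124.16 − R$60.63 = R$63.53. Break-even units = R$5,015,200 ÷ R$63.53 = 78,942.23; break-even revenue = 78,942.23 × R$124.16 = R$9,801,467.53.
Current sales = 115,670 × R$124.16 = R$14,361,587.20.
Margin of safety = R$14,361,587.20 − R$9,801,467.53 = R$4,560,120.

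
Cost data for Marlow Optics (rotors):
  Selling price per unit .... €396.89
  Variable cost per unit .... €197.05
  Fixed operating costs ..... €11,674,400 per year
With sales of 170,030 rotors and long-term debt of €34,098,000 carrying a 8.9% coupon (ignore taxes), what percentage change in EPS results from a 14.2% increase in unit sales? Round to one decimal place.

Total contribution margin = 170,030 × €199.84 = €33,978,795.20.
EBIT = €33,978,795.20 − €11,674,400 = €22,304,395.20.
After interest of €3,034,722.00, pre-tax earnings = €19,269,673.20.
Degree of combined leverage = contribution ÷ (EBIT − I) = €33,978,795.20 ÷ €19,269,673.20 = 1.7633.
EPS therefore changes by 1.7633 × (+14.2%) = +25.0%.

+25.0%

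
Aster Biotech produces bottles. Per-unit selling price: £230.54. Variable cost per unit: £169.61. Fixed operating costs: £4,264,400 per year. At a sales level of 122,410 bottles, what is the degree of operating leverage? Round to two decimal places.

2.34

Contribution at this volume is 122,410 × £60.93 = £7,458,441.30.
Subtracting fixed costs: EBIT = £7,458,441.30 − £4,264,400 = £3,194,041.30.
Degree of operating leverage = £7,458,441.30 / £3,194,041.30 = 2.3351.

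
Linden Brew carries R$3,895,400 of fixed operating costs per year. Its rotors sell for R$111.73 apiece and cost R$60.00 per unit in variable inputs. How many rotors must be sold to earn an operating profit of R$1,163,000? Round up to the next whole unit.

97,785 rotors

Unit CM = price − variable cost = R$111.73 − R$60.00 = R$51.73.
Need Q such that Q × R$51.73 − R$3,895,400 = R$1,163,000, i.e. Q = R$5,058,400 / R$51.73 = 97,784.65 → 97,785.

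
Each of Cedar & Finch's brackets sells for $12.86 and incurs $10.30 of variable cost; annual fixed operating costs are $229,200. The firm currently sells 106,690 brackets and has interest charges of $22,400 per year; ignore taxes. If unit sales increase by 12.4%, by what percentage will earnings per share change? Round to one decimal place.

Contribution at this volume is 106,690 × $2.56 = $273,126.40.
Subtracting fixed costs: EBIT = $273,126.40 − $229,200 = $43,926.40.
Interest = $22,400.00, so EBIT − I = $21,526.40.
Degree of combined leverage = contribution ÷ (EBIT − I) = $273,126.40 ÷ $21,526.40 = 12.6880.
EPS therefore changes by 12.6880 × (+12.4%) = +157.3%.

+157.3%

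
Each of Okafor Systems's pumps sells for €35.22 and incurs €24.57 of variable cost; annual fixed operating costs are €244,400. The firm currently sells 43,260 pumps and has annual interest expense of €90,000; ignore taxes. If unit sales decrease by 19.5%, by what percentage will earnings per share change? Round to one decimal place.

-71.1%

At 43,260 units, contribution = 43,260 × €10.65 = €460,719.00.
Operating income = contribution − fixed costs = €460,719.00 − €244,400 = €216,319.00.
After interest of €90,000.00, pre-tax earnings = €126,319.00.
Degree of combined leverage = contribution ÷ (EBIT − I) = €460,719.00 ÷ €126,319.00 = 3.6473.
EPS therefore changes by 3.6473 × (-19.5%) = -71.1%.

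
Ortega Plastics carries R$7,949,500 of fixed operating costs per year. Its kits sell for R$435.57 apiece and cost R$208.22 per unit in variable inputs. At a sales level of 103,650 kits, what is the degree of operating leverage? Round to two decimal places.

1.51

At 103,650 units, contribution = 103,650 × R$227.35 = R$23,564,827.50.
Subtracting fixed costs: EBIT = R$23,564,827.50 − R$7,949,500 = R$15,615,327.50.
Degree of operating leverage = R$23,564,827.50 / R$15,615,327.50 = 1.5091.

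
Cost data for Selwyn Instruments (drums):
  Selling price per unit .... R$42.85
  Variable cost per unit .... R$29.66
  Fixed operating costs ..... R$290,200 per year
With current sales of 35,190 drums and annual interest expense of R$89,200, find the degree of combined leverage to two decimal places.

5.48

Total contribution margin = 35,190 × R$13.19 = R$464,156.10.
Operating income = contribution − fixed costs = R$464,156.10 − R$290,200 = R$173,956.10. Interest = R$89,200.00.
DOL = R$464,156.10 ÷ R$173,956.10 = 2.6682; DFL = R$173,956.10 ÷ R$84,756.10 = 2.0524.
DCL = DOL × DFL = 2.6682 × 2.0524 = 5.4762.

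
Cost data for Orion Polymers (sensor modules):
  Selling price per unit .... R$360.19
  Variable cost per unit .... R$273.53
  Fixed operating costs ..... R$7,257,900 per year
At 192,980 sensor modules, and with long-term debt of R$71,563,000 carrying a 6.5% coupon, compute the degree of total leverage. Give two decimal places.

At 192,980 units, contribution = 192,980 × R$86.66 = R$16,723,646.80.
Operating income = contribution − fixed costs = R$16,723,646.80 − R$7,257,900 = R$9,465,746.80. Interest = R$4,651,595.00, so EBIT − I = R$4,814,151.80.
Degree of total leverage = total CM / (EBIT − interest) = R$16,723,646.80 / R$4,814,151.80 = 3.4739.

3.47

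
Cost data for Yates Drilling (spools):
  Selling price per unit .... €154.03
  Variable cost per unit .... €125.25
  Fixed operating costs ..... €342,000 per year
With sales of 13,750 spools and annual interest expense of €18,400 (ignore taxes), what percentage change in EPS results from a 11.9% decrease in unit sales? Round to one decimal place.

-133.3%

At 13,750 units, contribution = 13,750 × €28.78 = €395,725.00.
Subtracting fixed costs: EBIT = €395,725.00 − €342,000 = €53,725.00.
Interest = €18,400.00, so EBIT − I = €35,325.00.
DCL = total CM / (EBIT − I) = €395,725.00 / €35,325.00 = 11.2024.
%ΔEPS = DCL × %ΔSales = 11.2024 × -11.9% = -133.3%.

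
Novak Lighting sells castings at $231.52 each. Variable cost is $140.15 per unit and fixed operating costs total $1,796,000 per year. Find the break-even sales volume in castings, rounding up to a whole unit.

Unit CM = price − variable cost = $231.52 − $140.15 = $91.37.
Break-even volume = fixed costs ÷ CM per unit = $1,796,000 ÷ $91.37 = 19,656.34, so 19,657 castings.

19,657 castings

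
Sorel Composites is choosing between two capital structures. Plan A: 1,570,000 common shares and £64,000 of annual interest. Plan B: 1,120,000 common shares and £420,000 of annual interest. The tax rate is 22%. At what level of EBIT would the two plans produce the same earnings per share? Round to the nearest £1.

Set EPS_A = EPS_B: (EBIT − £64,000)(1 − 0.22) ÷ 1,570,000 = (EBIT − £420,000)(1 − 0.22) ÷ 1,120,000.
Cancelling (1 − t) and cross-multiplying: 1,120,000·(EBIT − 64,000) = 1,570,000·(EBIT − 420,000).
Solving, EBIT = (420,000·1,570,000 − 64,000·1,120,000) / (1,570,000 − 1,120,000) = 587,720,000,000 / 450,000 = 1,306,044.44.

£1,306,044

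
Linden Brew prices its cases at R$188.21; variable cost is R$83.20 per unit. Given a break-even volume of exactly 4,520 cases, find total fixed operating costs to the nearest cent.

R$474,645.20

Unit CM = price − variable cost = R$188.21 − R$83.20 = R$105.01.
Fixed costs = break-even units × CM = 4,520 × R$105.01 = R$474,645.20.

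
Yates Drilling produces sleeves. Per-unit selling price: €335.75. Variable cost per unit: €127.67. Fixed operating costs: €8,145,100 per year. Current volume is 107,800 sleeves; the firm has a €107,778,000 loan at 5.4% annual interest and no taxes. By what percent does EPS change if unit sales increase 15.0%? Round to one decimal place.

Contribution at this volume is 107,800 × €208.08 = €22,431,024.00.
Operating income = contribution − fixed costs = €22,431,024.00 − €8,145,100 = €14,285,924.00.
Interest = €5,820,012.00, so EBIT − I = €8,465,912.00.
Degree of combined leverage = contribution ÷ (EBIT − I) = €22,431,024.00 ÷ €8,465,912.00 = 2.6496.
%ΔEPS = DCL × %ΔSales = 2.6496 × +15.0% = +39.7%.

+39.7%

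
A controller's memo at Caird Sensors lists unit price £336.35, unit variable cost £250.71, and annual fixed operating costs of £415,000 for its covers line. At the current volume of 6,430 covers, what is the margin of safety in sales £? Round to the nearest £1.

Contribution margin per unit = £336.35 − £250.71 = £85.64. Break-even units = £415,000 ÷ £85.64 = 4,845.87; break-even revenue = 4,845.87 × £336.35 = £1,629,907.17.
Current sales = 6,430 × £336.35 = £2,162,730.50.
Margin of safety = £2,162,730.50 − £1,629,907.17 = £532,823.

£532,823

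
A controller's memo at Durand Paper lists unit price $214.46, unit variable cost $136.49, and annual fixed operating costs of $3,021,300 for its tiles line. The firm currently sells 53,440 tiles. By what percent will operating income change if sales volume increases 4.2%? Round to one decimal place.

+15.3%

At 53,440 units, contribution = 53,440 × $77.97 = $4,166,716.80.
Subtracting fixed costs: EBIT = $4,166,716.80 − $3,021,300 = $1,145,416.80.
So DOL = total CM / EBIT = $4,166,716.80 / $1,145,416.80 = 3.6377.
%ΔEBIT = DOL × %ΔSales = 3.6377 × +4.2% = +15.3%.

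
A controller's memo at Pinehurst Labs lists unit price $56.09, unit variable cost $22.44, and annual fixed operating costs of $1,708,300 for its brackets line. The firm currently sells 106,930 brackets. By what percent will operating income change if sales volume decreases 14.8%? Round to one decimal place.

-28.2%

Total contribution margin = 106,930 × $33.65 = $3,598,194.50.
EBIT = $3,598,194.50 − $1,708,300 = $1,889,894.50.
Degree of operating leverage = $3,598,194.50 / $1,889,894.50 = 1.9039.
So EBIT moves 1.9039 × (-14.8%) = -28.2%.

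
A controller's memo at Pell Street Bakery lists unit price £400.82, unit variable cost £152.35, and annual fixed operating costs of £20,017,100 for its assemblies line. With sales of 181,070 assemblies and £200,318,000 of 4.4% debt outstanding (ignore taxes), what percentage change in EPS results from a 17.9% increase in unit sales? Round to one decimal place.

+49.8%

Contribution at this volume is 181,070 × £248.47 = £44,990,462.90.
EBIT = £44,990,462.90 − £20,017,100 = £24,973,362.90.
Interest = £8,813,992.00, so EBIT − I = £16,159,370.90.
Degree of combined leverage = contribution ÷ (EBIT − I) = £44,990,462.90 ÷ £16,159,370.90 = 2.7842.
%ΔEPS = DCL × %ΔSales = 2.7842 × +17.9% = +49.8%.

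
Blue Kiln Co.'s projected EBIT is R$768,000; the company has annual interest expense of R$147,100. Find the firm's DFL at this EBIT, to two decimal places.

1.24

Interest = R$147,100.00.
DFL = EBIT ÷ (EBIT − I) = R$768,000 ÷ (R$768,000 − R$147,100.00) = R$768,000 ÷ R$620,900.00 = 1.2369.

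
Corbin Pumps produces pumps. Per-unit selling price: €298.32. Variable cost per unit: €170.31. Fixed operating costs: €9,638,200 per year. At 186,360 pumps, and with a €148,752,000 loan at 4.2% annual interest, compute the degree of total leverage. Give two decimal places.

At 186,360 units, contribution = 186,360 × €128.01 = €23,855,943.60.
EBIT = €23,855,943.60 − €9,638,200 = €14,217,743.60. Interest = €6,247,584.00, so EBIT − I = €7,970,159.60.
Degree of total leverage = total CM / (EBIT − interest) = €23,855,943.60 / €7,970,159.60 = 2.9932.

2.99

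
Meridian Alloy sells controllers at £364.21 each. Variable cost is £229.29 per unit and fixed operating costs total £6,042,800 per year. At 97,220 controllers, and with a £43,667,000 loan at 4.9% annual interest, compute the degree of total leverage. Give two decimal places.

2.66

At 97,220 units, contribution = 97,220 × £134.92 = £13,116,922.40.
Operating income = contribution − fixed costs = £13,116,922.40 − £6,042,800 = £7,074,122.40. Interest = £2,139,683.00, so EBIT − I = £4,934,439.40.
DCL = contribution ÷ (EBIT − I) = £13,116,922.40 ÷ £4,934,439.40 = 2.6582.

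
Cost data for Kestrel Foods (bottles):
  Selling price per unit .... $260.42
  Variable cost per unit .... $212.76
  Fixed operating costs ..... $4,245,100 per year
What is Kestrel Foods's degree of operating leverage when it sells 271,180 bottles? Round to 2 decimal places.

1.49

Total contribution margin = 271,180 × $47.66 = $12,924,438.80.
Subtracting fixed costs: EBIT = $12,924,438.80 − $4,245,100 = $8,679,338.80.
DOL = contribution ÷ EBIT = $12,924,438.80 ÷ $8,679,338.80 = 1.4891.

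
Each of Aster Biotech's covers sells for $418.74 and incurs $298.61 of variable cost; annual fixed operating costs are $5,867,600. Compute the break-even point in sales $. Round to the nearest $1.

$20,452,833

CM per unit = $418.74 − $298.61 = $120.13; CM ratio = $120.13 / $418.74 = 0.2869.
Break-even revenue = fixed costs × price ÷ CM = $5,867,600 × $418.74 ÷ $120.13 = $20,452,833.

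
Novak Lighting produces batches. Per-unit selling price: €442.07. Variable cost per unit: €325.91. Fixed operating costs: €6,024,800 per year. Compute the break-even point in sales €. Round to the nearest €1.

€22,928,576

CM per unit = €442.07 − €325.91 = €116.16; CM ratio = €116.16 / €442.07 = 0.2628.
Break-even sales = FC ÷ CM ratio = €6,024,800 × €442.07 / €116.16 = €22,928,576.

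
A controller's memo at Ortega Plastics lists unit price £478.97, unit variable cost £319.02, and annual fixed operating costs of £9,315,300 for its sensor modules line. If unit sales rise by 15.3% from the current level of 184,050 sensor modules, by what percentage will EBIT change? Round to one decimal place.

At 184,050 units, contribution = 184,050 × £159.95 = £29,438,797.50.
EBIT = £29,438,797.50 − £9,315,300 = £20,123,497.50.
So DOL = total CM / EBIT = £29,438,797.50 / £20,123,497.50 = 1.4629.
Operating income changes by 1.4629 × +15.3% = +22.4%.

+22.4%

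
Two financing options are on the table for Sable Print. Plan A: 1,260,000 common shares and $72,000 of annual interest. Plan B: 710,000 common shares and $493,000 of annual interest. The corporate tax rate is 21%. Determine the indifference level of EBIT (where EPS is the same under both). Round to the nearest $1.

$1,036,473

At indifference, (EBIT − 72,000)(1 − t)/1,260,000 = (EBIT − 493,000)(1 − t)/710,000.
The (1 − t) factor cancels: (EBIT − 72,000) × 710,000 = (EBIT − 493,000) × 1,260,000.
Solving, EBIT = (493,000·1,260,000 − 72,000·710,000) / (1,260,000 − 710,000) = 570,060,000,000 / 550,000 = 1,036,472.73.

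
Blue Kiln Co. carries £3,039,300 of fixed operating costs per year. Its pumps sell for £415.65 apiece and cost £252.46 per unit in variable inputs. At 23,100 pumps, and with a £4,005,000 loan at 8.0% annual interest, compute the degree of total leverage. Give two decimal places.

9.19

Total contribution margin = 23,100 × £163.19 = £3,769,689.00.
EBIT = £3,769,689.00 − £3,039,300 = £730,389.00. Interest = £320,400.00.
DOL = £3,769,689.00 ÷ £730,389.00 = 5.1612; DFL = £730,389.00 ÷ £409,989.00 = 1.7815.
DCL = DOL × DFL = 5.1612 × 1.7815 = 9.1947.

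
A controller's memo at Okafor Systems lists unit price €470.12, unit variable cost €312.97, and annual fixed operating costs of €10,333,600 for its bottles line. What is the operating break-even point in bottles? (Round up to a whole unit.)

65,757 bottles

Contribution margin per unit = €470.12 − €312.97 = €157.15.
Break-even volume = fixed costs ÷ CM per unit = €10,333,600 ÷ €157.15 = 65,756.28, so 65,757 bottles.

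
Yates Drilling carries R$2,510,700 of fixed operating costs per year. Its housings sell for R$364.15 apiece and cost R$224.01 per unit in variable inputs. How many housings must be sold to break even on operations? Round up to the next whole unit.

17,916 housings

Each unit contributes R$364.15 − R$224.01 = R$140.14.
Units to break even: R$2,510,700 ÷ R$140.14 = 17,915.66, rounded up to 17,916.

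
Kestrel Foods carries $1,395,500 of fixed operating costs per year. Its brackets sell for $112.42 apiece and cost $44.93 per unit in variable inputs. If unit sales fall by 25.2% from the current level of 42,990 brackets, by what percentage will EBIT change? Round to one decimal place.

-48.6%

Total contribution margin = 42,990 × $67.49 = $2,901,395.10.
EBIT = $2,901,395.10 − $1,395,500 = $1,505,895.10.
So DOL = total CM / EBIT = $2,901,395.10 / $1,505,895.10 = 1.9267.
Operating income changes by 1.9267 × -25.2% = -48.6%.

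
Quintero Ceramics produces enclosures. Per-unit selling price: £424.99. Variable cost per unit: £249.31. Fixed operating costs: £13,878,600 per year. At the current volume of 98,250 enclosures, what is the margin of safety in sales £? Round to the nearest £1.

Contribution margin per unit = £424.99 − £249.31 = £175.68. Break-even units = £13,878,600 ÷ £175.68 = 78,999.32; break-even revenue = 78,999.32 × £424.99 = £33,573,919.71.
Actual sales revenue = 98,250 × £424.99 = £41,755,267.50.
Margin of safety = £41,755,267.50 − £33,573,919.71 = £8,181,348.

£8,181,348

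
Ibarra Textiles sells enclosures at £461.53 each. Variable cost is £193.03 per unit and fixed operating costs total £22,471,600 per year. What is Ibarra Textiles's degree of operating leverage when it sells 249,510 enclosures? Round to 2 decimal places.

Total contribution margin = 249,510 × £268.50 = £66,993,435.00.
Subtracting fixed costs: EBIT = £66,993,435.00 − £22,471,600 = £44,521,835.00.
DOL = contribution ÷ EBIT = £66,993,435.00 ÷ £44,521,835.00 = 1.5047.

1.50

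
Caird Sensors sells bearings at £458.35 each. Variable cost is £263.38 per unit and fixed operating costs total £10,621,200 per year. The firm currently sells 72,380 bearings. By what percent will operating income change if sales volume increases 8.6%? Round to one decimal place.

+34.8%

Total contribution margin = 72,380 × £194.97 = £14,111,928.60.
EBIT = £14,111,928.60 − £10,621,200 = £3,490,728.60.
DOL = contribution ÷ EBIT = £14,111,928.60 ÷ £3,490,728.60 = 4.0427.
Operating income changes by 4.0427 × +8.6% = +34.8%.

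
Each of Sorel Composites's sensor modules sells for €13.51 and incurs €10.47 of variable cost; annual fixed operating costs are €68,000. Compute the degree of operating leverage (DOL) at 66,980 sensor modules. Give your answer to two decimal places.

At 66,980 units, contribution = 66,980 × €3.04 = €203,619.20.
EBIT = €203,619.20 − €68,000 = €135,619.20.
Degree of operating leverage = €203,619.20 / €135,619.20 = 1.5014.

1.50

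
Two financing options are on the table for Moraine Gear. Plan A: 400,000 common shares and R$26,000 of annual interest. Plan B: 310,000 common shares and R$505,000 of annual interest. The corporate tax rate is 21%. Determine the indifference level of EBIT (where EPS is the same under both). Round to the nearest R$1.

At indifference, (EBIT − 26,000)(1 − t)/400,000 = (EBIT − 505,000)(1 − t)/310,000.
Cancelling (1 − t) and cross-multiplying: 310,000·(EBIT − 26,000) = 400,000·(EBIT − 505,000).
EBIT × (400,000 − 310,000) = 505,000 × 400,000 − 26,000 × 310,000 = 193,940,000,000, so EBIT = 193,940,000,000 ÷ 90,000 = 2,154,888.89.

R$2,154,889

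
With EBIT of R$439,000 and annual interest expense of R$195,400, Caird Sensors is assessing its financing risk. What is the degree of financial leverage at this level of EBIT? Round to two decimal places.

Interest = R$195,400.00.
Degree of financial leverage = EBIT / (EBIT − interest) = R$439,000 / R$243,600.00 = 1.8021.

1.80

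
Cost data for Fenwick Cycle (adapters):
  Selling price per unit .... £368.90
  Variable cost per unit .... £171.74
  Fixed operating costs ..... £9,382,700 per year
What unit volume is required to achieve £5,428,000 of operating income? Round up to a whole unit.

Each unit contributes £368.90 − £171.74 = £197.16.
Required volume = (fixed costs + target profit) ÷ CM = (£9,382,700 + £5,428,000) ÷ £197.16 = 75,120.21, so 75,121 adapters.

75,121 adapters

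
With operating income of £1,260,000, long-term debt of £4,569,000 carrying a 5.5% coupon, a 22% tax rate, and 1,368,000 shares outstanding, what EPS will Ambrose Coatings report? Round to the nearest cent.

Pre-tax income = £1,260,000 − £251,295.00 = £1,008,705.00.
Net income = £1,008,705.00 × (1 − 0.22) = £786,789.90.
EPS = £786,789.90 ÷ 1,368,000 = £0.58.

£0.58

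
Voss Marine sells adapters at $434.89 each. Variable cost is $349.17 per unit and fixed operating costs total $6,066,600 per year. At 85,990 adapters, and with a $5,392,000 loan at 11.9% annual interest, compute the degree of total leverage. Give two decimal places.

At 85,990 units, contribution = 85,990 × $85.72 = $7,371,062.80.
Subtracting fixed costs: EBIT = $7,371,062.80 − $6,066,600 = $1,304,462.80. Interest = $641,648.00, so EBIT − I = $662,814.80.
DCL = contribution ÷ (EBIT − I) = $7,371,062.80 ÷ $662,814.80 = 11.1208.

11.12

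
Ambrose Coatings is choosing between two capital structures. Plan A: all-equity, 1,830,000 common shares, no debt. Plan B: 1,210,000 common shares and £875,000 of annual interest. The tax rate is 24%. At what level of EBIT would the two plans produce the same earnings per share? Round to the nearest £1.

Set EPS_A = EPS_B: (EBIT − £0)(1 − 0.24) ÷ 1,830,000 = (EBIT − £875,000)(1 − 0.24) ÷ 1,210,000.
The (1 − t) factor cancels: (EBIT − 0) × 1,210,000 = (EBIT − 875,000) × 1,830,000.
Solving, EBIT = (875,000·1,830,000 − 0·1,210,000) / (1,830,000 − 1,210,000) = 1,601,250,000,000 / 620,000 = 2,582,661.29.

£2,582,661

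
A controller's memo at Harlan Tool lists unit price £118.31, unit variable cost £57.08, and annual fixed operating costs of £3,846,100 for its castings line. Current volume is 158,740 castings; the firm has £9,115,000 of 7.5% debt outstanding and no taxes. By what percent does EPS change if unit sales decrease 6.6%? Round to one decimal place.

At 158,740 units, contribution = 158,740 × £61.23 = £9,719,650.20.
Operating income = contribution − fixed costs = £9,719,650.20 − £3,846,100 = £5,873,550.20.
After interest of £683,625.00, pre-tax earnings = £5,189,925.20.
DCL = total CM / (EBIT − I) = £9,719,650.20 / £5,189,925.20 = 1.8728.
EPS therefore changes by 1.8728 × (-6.6%) = -12.4%.

-12.4%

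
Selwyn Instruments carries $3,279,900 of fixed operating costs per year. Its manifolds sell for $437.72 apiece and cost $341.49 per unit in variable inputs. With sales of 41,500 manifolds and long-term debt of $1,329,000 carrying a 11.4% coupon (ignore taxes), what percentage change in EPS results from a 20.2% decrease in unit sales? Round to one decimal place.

Total contribution margin = 41,500 × $96.23 = $3,993,545.00.
EBIT = $3,993,545.00 − $3,279,900 = $713,645.00.
Interest = $151,506.00, so EBIT − I = $562,139.00.
Degree of combined leverage = contribution ÷ (EBIT − I) = $3,993,545.00 ÷ $562,139.00 = 7.1042.
%ΔEPS = DCL × %ΔSales = 7.1042 × -20.2% = -143.5%.

-143.5%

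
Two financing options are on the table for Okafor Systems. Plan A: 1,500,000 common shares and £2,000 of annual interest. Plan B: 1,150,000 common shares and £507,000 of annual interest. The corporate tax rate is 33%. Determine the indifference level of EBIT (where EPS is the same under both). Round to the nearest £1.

£2,166,286

At indifference, (EBIT − 2,000)(1 − t)/1,500,000 = (EBIT − 507,000)(1 − t)/1,150,000.
The (1 − t) factor cancels: (EBIT − 2,000) × 1,150,000 = (EBIT − 507,000) × 1,500,000.
EBIT × (1,500,000 − 1,150,000) = 507,000 × 1,500,000 − 2,000 × 1,150,000 = 758,200,000,000, so EBIT = 758,200,000,000 ÷ 350,000 = 2,166,285.71.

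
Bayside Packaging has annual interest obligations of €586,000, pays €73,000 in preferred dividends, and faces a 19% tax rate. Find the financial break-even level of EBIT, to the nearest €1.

€676,123

Preferred dividends are paid after tax, so their pre-tax equivalent is €73,000 ÷ (1 − 0.19) = €90,123.46.
Financial break-even EBIT = interest + D_p ÷ (1 − t) = €586,000 + €90,123.46 = €676,123.46.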